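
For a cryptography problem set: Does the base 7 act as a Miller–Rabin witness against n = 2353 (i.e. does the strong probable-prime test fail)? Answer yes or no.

n − 1 = 2352 = 2^4 · 147, so s = 4 and d = 147.
By repeated squaring, 7^147 ≡ 343 (mod 2353).
x_0 = 7^147 mod 2353 = 343.
x_0 is neither 1 nor 2352, so continue squaring.
x_1 = 343^2 mod 2353 = 2352.
x_1 ≡ −1, so 7 is not a witness.

no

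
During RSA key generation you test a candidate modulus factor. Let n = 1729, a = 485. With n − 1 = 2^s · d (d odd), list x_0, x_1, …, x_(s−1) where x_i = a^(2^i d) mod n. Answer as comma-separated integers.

n − 1 = 1728 = 2^6 · 27, so s = 6 and d = 27.
x_0 = 485^27 mod 1729 = 246.
x_1 = 246^2 mod 1729 = 1.
x_2 = 1^2 mod 1729 = 1.
x_3 = 1^2 mod 1729 = 1.
x_4 = 1^2 mod 1729 = 1.
x_5 = 1^2 mod 1729 = 1.

246, 1, 1, 1, 1, 1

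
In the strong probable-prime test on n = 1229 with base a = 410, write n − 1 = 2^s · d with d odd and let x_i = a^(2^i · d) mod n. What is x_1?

n − 1 = 1228 = 2^2 · 307, so s = 2 and d = 307.
x_0 = 410^307 mod 1229 = 632.
x_1 = 632^2 mod 1229 = 1228.

1228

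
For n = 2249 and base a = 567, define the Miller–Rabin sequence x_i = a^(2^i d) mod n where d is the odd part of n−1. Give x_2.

1262

n − 1 = 2248 = 2^3 · 281, so s = 3 and d = 281.
By repeated squaring, 567^281 ≡ 2205 (mod 2249).
x_0 = 2205.
x_1 = 2205^2 mod 2249 = 1936.
x_2 = 1936^2 mod 2249 = 1262.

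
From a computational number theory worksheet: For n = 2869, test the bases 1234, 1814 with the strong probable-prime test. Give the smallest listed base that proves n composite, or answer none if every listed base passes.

n − 1 = 2868 = 2^2 · 717, so s = 2 and d = 717.
Base 1234: x_0 = 1234^717 mod 2869 = 1652. x_0 is neither 1 nor 2868, so continue squaring. x_1 = 1652^2 mod 2869 = 685. Reached i = s−1 = 1 without hitting −1: 1234 is a Miller–Rabin witness and 2869 is composite.
Base 1814: x_0 = 1814^717 mod 2869 = 1227. x_0 is neither 1 nor 2868, so continue squaring. x_1 = 1227^2 mod 2869 = 2173. Reached i = s−1 = 1 without hitting −1: 1814 is a Miller–Rabin witness and 2869 is composite.
The smallest witness among the given bases is 1234.

1234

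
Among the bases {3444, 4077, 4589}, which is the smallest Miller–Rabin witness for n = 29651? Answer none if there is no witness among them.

3444

n − 1 = 29650 = 2^1 · 14825, so s = 1 and d = 14825.
Base 3444: x_0 = 3444^14825 mod 29651 = 8085. x_0 ∉ {1, 29650} and s = 1, so 3444 is a Miller–Rabin witness and 29651 is composite.
Base 4077: x_0 = 4077^14825 mod 29651 = 26434. x_0 ∉ {1, 29650} and s = 1, so 4077 is a Miller–Rabin witness and 29651 is composite.
Base 4589: x_0 = 4589^14825 mod 29651 = 3176. x_0 ∉ {1, 29650} and s = 1, so 4589 is a Miller–Rabin witness and 29651 is composite.
The smallest witness among the given bases is 3444.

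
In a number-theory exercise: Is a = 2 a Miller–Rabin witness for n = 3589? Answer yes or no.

n − 1 = 3588 = 2^2 · 897, so s = 2 and d = 897.
x_0 = 2^897 mod 3589 = 458.
x_0 is neither 1 nor 3588, so continue squaring.
x_1 = 458^2 mod 3589 = 1602.
Reached i = s−1 = 1 without hitting −1: 2 is a Miller–Rabin witness and 3589 is composite.

yes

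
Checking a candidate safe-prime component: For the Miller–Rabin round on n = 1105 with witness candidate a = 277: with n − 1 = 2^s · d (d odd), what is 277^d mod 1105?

n − 1 = 1104 = 2^4 · 69, so s = 4 and d = 69.
Repeated squaring mod 1105: 277^1 ≡ 277, 277^2 ≡ 484, 277^4 ≡ 1101, 277^8 ≡ 16, 277^16 ≡ 256, 277^32 ≡ 341, 277^64 ≡ 256.
69 = 64 + 4 + 1, so 277^69 ≡ 256·1101·277 ≡ 337 (mod 1105).

337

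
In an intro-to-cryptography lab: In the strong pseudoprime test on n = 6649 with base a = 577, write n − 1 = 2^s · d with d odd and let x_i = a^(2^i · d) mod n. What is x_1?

2553

n − 1 = 6648 = 2^3 · 831, so s = 3 and d = 831.
Repeated squaring mod 6649: 577^1 ≡ 577, 577^2 ≡ 479, 577^4 ≡ 3375, 577^8 ≡ 888, 577^16 ≡ 3962, 577^32 ≡ 5804, 577^64 ≡ 2582, 577^128 ≡ 4426, 577^256 ≡ 1522, 577^512 ≡ 2632.
831 = 512 + 256 + 32 + 16 + 8 + 4 + 2 + 1, so 577^831 ≡ 2632·1522·5804·3962·888·3375·479·577 ≡ 6499 (mod 6649).
x_0 = 6499.
x_1 = 6499^2 mod 6649 = 2553.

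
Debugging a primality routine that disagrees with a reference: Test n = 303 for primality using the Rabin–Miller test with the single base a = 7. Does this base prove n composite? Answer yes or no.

yes

n − 1 = 302 = 2^1 · 151, so s = 1 and d = 151.
x_0 = 7^151 mod 303 = 94.
x_0 ∉ {1, 302} and s = 1, so 7 is a Miller–Rabin witness and 303 is composite.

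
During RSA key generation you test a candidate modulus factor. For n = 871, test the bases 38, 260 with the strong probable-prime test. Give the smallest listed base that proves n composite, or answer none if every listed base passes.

n − 1 = 870 = 2^1 · 435, so s = 1 and d = 435.
Base 38: x_0 = 38^435 mod 871 = 870. x_0 = 870 ≡ −1, so 38 is not a witness.
Base 260: x_0 = 260^435 mod 871 = 442. x_0 ∉ {1, 870} and s = 1, so 260 is a Miller–Rabin witness and 871 is composite.
The smallest witness among the given bases is 260.

260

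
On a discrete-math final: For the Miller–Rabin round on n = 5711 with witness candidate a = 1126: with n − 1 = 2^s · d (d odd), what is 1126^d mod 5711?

5710

n − 1 = 5710 = 2^1 · 2855, so s = 1 and d = 2855.
Repeated squaring mod 5711: 1126^1 ≡ 1126, 1126^2 ≡ 34, 1126^4 ≡ 1156, 1126^8 ≡ 5673, 1126^16 ≡ 1444, 1126^32 ≡ 621, 1126^64 ≡ 3004, 1126^128 ≡ 636, 1126^256 ≡ 4726, 1126^512 ≡ 5066, 1126^1024 ≡ 4833, 1126^2048 ≡ 5610.
2855 = 2048 + 512 + 256 + 32 + 4 + 2 + 1, so 1126^2855 ≡ 5610·5066·4726·621·1156·34·1126 ≡ 5710 (mod 5711).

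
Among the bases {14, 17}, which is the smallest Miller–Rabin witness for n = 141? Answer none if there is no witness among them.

14

n − 1 = 140 = 2^2 · 35, so s = 2 and d = 35.
Base 14: x_0 = 14^35 mod 141 = 119. x_0 is neither 1 nor 140, so continue squaring. x_1 = 119^2 mod 141 = 61. Reached i = s−1 = 1 without hitting −1: 14 is a Miller–Rabin witness and 141 is composite.
Base 17: x_0 = 17^35 mod 141 = 8. x_0 is neither 1 nor 140, so continue squaring. x_1 = 8^2 mod 141 = 64. Reached i = s−1 = 1 without hitting −1: 17 is a Miller–Rabin witness and 141 is composite.
The smallest witness among the given bases is 14.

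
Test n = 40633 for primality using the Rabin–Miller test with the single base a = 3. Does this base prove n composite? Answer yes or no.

n − 1 = 40632 = 2^3 · 5079, so s = 3 and d = 5079.
x_0 = 3^5079 mod 40633 = 4488.
x_0 is neither 1 nor 40632, so continue squaring.
x_1 = 4488^2 mod 40633 = 28809.
x_2 = 28809^2 mod 40633 = 29456.
Reached i = s−1 = 2 without hitting −1: 3 is a Miller–Rabin witness and 40633 is composite.

yes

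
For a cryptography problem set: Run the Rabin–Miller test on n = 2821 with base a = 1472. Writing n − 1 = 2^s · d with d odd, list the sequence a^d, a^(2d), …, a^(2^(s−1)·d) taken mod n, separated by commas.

92, 1

n − 1 = 2820 = 2^2 · 705, so s = 2 and d = 705.
x_0 = 1472^705 mod 2821 = 92.
x_1 = 92^2 mod 2821 = 1.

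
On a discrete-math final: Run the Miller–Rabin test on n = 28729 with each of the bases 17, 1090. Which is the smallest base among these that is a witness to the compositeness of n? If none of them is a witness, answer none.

none

n − 1 = 28728 = 2^3 · 3591, so s = 3 and d = 3591.
Base 17: x_0 = 17^3591 mod 28729 = 14175. x_0 is neither 1 nor 28728, so continue squaring. x_1 = 14175^2 mod 28729 = 28728. x_1 ≡ −1, so 17 is not a witness.
Base 1090: x_0 = 1090^3591 mod 28729 = 10434. x_0 is neither 1 nor 28728, so continue squaring. x_1 = 10434^2 mod 28729 = 14175. x_2 = 14175^2 mod 28729 = 28728. x_2 ≡ −1, so 1090 is not a witness.
No listed base is a witness for 28729.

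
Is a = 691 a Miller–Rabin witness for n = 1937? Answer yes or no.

n − 1 = 1936 = 2^4 · 121, so s = 4 and d = 121.
x_0 = 691^121 mod 1937 = 899.
x_0 is neither 1 nor 1936, so continue squaring.
x_1 = 899^2 mod 1937 = 472.
x_2 = 472^2 mod 1937 = 29.
x_3 = 29^2 mod 1937 = 841.
Reached i = s−1 = 3 without hitting −1: 691 is a Miller–Rabin witness and 1937 is composite.

yes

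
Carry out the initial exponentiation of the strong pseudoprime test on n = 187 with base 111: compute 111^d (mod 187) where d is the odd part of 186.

n − 1 = 186 = 2^1 · 93, so s = 1 and d = 93.
Repeated squaring mod 187: 111^1 ≡ 111, 111^2 ≡ 166, 111^4 ≡ 67, 111^8 ≡ 1, 111^16 ≡ 1, 111^32 ≡ 1, 111^64 ≡ 1.
93 = 64 + 16 + 8 + 4 + 1, so 111^93 ≡ 1·1·1·67·111 ≡ 144 (mod 187).

144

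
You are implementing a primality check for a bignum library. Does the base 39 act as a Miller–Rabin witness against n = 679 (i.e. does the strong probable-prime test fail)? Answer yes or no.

yes

n − 1 = 678 = 2^1 · 339, so s = 1 and d = 339.
x_0 = 39^339 mod 679 = 239.
x_0 ∉ {1, 678} and s = 1, so 39 is a Miller–Rabin witness and 679 is composite.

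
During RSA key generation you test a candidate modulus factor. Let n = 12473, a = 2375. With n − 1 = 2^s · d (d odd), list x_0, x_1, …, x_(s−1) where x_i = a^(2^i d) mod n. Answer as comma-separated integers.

n − 1 = 12472 = 2^3 · 1559, so s = 3 and d = 1559.
x_0 = 2375^1559 mod 12473 = 6688.
x_1 = 6688^2 mod 12473 = 1166.
x_2 = 1166^2 mod 12473 = 12472.

6688, 1166, 12472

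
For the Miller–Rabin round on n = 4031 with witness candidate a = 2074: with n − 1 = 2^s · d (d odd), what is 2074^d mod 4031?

2177

n − 1 = 4030 = 2^1 · 2015, so s = 1 and d = 2015.
2074^2015 mod 4031 = 2177.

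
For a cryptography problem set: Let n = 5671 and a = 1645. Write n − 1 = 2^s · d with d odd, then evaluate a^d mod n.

4556

n − 1 = 5670 = 2^1 · 2835, so s = 1 and d = 2835.
1645^2835 mod 5671 = 4556.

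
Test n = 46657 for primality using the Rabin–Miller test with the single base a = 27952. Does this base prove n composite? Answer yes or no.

n − 1 = 46656 = 2^6 · 729, so s = 6 and d = 729.
Repeated squaring mod 46657: 27952^1 ≡ 27952, 27952^2 ≡ 42839, 27952^4 ≡ 20140, 27952^8 ≡ 30299, 27952^16 ≡ 6269, 27952^32 ≡ 15167, 27952^64 ≡ 18879, 27952^128 ≡ 3818, 27952^256 ≡ 20140, 27952^512 ≡ 30299.
729 = 512 + 128 + 64 + 16 + 8 + 1, so 27952^729 ≡ 30299·3818·18879·6269·30299·27952 ≡ 46441 (mod 46657).
x_0 = 27952^729 mod 46657 = 46441.
x_0 is neither 1 nor 46656, so continue squaring.
x_1 = 46441^2 mod 46657 = 46656.
x_1 ≡ −1, so 27952 is not a witness.

no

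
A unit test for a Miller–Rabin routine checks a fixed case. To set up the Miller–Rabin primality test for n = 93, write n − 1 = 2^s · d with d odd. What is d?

Halving: 92 → 46 → 23; 23 is odd.
So 92 = 2^2 · 23.

23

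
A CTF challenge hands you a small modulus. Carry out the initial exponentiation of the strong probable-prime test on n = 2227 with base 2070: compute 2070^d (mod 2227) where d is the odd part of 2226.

863

n − 1 = 2226 = 2^1 · 1113, so s = 1 and d = 1113.
Repeated squaring mod 2227: 2070^1 ≡ 2070, 2070^2 ≡ 152, 2070^4 ≡ 834, 2070^8 ≡ 732, 2070^16 ≡ 1344, 2070^32 ≡ 239, 2070^64 ≡ 1446, 2070^128 ≡ 1990, 2070^256 ≡ 494, 2070^512 ≡ 1293, 2070^1024 ≡ 1599.
1113 = 1024 + 64 + 16 + 8 + 1, so 2070^1113 ≡ 1599·1446·1344·732·2070 ≡ 863 (mod 2227).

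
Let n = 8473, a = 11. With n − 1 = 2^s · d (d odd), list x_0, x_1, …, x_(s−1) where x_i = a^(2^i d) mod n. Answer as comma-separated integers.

n − 1 = 8472 = 2^3 · 1059, so s = 3 and d = 1059.
x_0 = 11^1059 mod 8473 = 1442.
x_1 = 1442^2 mod 8473 = 3479.
x_2 = 3479^2 mod 8473 = 3997.

1442, 3479, 3997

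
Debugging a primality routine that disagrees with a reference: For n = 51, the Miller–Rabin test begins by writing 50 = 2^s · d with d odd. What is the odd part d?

Halving: 50 → 25; 25 is odd.
So 50 = 2^1 · 25.

25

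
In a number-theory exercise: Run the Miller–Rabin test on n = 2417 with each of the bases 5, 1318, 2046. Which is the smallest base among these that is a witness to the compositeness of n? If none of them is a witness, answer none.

n − 1 = 2416 = 2^4 · 151, so s = 4 and d = 151.
Base 5: x_0 = 5^151 mod 2417 = 67. x_0 is neither 1 nor 2416, so continue squaring. x_1 = 67^2 mod 2417 = 2072. x_2 = 2072^2 mod 2417 = 592. x_3 = 592^2 mod 2417 = 2416. x_3 ≡ −1, so 5 is not a witness.
Base 1318: x_0 = 1318^151 mod 2417 = 974. x_0 is neither 1 nor 2416, so continue squaring. x_1 = 974^2 mod 2417 = 1212. x_2 = 1212^2 mod 2417 = 1825. x_3 = 1825^2 mod 2417 = 2416. x_3 ≡ −1, so 1318 is not a witness.
Base 2046: x_0 = 2046^151 mod 2417 = 1443. x_0 is neither 1 nor 2416, so continue squaring. x_1 = 1443^2 mod 2417 = 1212. x_2 = 1212^2 mod 2417 = 1825. x_3 = 1825^2 mod 2417 = 2416. x_3 ≡ −1, so 2046 is not a witness.
No listed base is a witness for 2417.

none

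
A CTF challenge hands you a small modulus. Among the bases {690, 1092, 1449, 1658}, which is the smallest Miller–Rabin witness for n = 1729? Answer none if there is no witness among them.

1092

n − 1 = 1728 = 2^6 · 27, so s = 6 and d = 27.
Base 690: x_0 = 690^27 mod 1729 = 1. x_0 = 1, so 690 is not a witness.
Base 1092: x_0 = 1092^27 mod 1729 = 1274. x_0 is neither 1 nor 1728, so continue squaring. x_1 = 1274^2 mod 1729 = 1274. x_2 = 1274^2 mod 1729 = 1274. x_3 = 1274^2 mod 1729 = 1274. x_4 = 1274^2 mod 1729 = 1274. x_5 = 1274^2 mod 1729 = 1274. Reached i = s−1 = 5 without hitting −1: 1092 is a Miller–Rabin witness and 1729 is composite.
Base 1449: x_0 = 1449^27 mod 1729 = 476. x_0 is neither 1 nor 1728, so continue squaring. x_1 = 476^2 mod 1729 = 77. x_2 = 77^2 mod 1729 = 742. x_3 = 742^2 mod 1729 = 742. x_4 = 742^2 mod 1729 = 742. x_5 = 742^2 mod 1729 = 742. Reached i = s−1 = 5 without hitting −1: 1449 is a Miller–Rabin witness and 1729 is composite.
Base 1658: x_0 = 1658^27 mod 1729 = 1084. x_0 is neither 1 nor 1728, so continue squaring. x_1 = 1084^2 mod 1729 = 1065. x_2 = 1065^2 mod 1729 = 1. x_2 = 1 but x_1 ≠ ±1, a nontrivial square root of 1 — 1658 is a witness and 1729 is composite.
The smallest witness among the given bases is 1092.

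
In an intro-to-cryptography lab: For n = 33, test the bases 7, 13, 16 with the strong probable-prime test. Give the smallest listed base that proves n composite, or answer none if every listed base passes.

n − 1 = 32 = 2^5 · 1, so s = 5 and d = 1.
Base 7: x_0 = 7^1 mod 33 = 7. x_0 is neither 1 nor 32, so continue squaring. x_1 = 7^2 mod 33 = 16. x_2 = 16^2 mod 33 = 25. x_3 = 25^2 mod 33 = 31. x_4 = 31^2 mod 33 = 4. Reached i = s−1 = 4 without hitting −1: 7 is a Miller–Rabin witness and 33 is composite.
Base 13: x_0 = 13^1 mod 33 = 13. x_0 is neither 1 nor 32, so continue squaring. x_1 = 13^2 mod 33 = 4. x_2 = 4^2 mod 33 = 16. x_3 = 16^2 mod 33 = 25. x_4 = 25^2 mod 33 = 31. Reached i = s−1 = 4 without hitting −1: 13 is a Miller–Rabin witness and 33 is composite.
Base 16: x_0 = 16^1 mod 33 = 16. x_0 is neither 1 nor 32, so continue squaring. x_1 = 16^2 mod 33 = 25. x_2 = 25^2 mod 33 = 31. x_3 = 31^2 mod 33 = 4. x_4 = 4^2 mod 33 = 16. Reached i = s−1 = 4 without hitting −1: 16 is a Miller–Rabin witness and 33 is composite.
The smallest witness among the given bases is 7.

7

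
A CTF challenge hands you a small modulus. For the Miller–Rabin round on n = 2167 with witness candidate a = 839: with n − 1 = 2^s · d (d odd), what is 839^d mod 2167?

830

n − 1 = 2166 = 2^1 · 1083, so s = 1 and d = 1083.
839^1083 mod 2167 = 830.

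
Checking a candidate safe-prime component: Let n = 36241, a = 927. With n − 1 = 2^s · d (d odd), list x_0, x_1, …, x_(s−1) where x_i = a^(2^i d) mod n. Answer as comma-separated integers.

n − 1 = 36240 = 2^4 · 2265, so s = 4 and d = 2265.
x_0 = 927^2265 mod 36241 = 29558.
x_1 = 29558^2 mod 36241 = 13577.
x_2 = 13577^2 mod 36241 = 13203.
x_3 = 13203^2 mod 36241 = 36240.

29558, 13577, 13203, 36240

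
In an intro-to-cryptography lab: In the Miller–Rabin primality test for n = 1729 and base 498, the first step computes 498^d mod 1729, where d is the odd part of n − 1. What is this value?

n − 1 = 1728 = 2^6 · 27, so s = 6 and d = 27.
498^27 mod 1729 = 1065.

1065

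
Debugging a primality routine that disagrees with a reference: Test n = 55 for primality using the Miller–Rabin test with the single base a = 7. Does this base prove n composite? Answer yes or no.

n − 1 = 54 = 2^1 · 27, so s = 1 and d = 27.
x_0 = 7^27 mod 55 = 28.
x_0 ∉ {1, 54} and s = 1, so 7 is a Miller–Rabin witness and 55 is composite.

yes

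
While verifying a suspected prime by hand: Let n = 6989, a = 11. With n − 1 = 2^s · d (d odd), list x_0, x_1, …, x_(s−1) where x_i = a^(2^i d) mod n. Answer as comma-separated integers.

n − 1 = 6988 = 2^2 · 1747, so s = 2 and d = 1747.
x_0 = 11^1747 mod 6989 = 6419.
x_1 = 6419^2 mod 6989 = 3406.

6419, 3406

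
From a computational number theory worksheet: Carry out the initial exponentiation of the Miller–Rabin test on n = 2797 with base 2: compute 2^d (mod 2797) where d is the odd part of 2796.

n − 1 = 2796 = 2^2 · 699, so s = 2 and d = 699.
2^699 mod 2797 = 2194.

2194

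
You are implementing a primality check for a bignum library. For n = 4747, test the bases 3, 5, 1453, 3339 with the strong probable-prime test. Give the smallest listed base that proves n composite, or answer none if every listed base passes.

3

n − 1 = 4746 = 2^1 · 2373, so s = 1 and d = 2373.
Base 3: x_0 = 3^2373 mod 4747 = 4499. x_0 ∉ {1, 4746} and s = 1, so 3 is a Miller–Rabin witness and 4747 is composite.
Base 5: x_0 = 5^2373 mod 4747 = 1208. x_0 ∉ {1, 4746} and s = 1, so 5 is a Miller–Rabin witness and 4747 is composite.
Base 1453: x_0 = 1453^2373 mod 4747 = 1483. x_0 ∉ {1, 4746} and s = 1, so 1453 is a Miller–Rabin witness and 4747 is composite.
Base 3339: x_0 = 3339^2373 mod 4747 = 721. x_0 ∉ {1, 4746} and s = 1, so 3339 is a Miller–Rabin witness and 4747 is composite.
The smallest witness among the given bases is 3.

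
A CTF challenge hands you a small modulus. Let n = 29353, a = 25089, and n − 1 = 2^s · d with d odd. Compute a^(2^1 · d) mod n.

21631

n − 1 = 29352 = 2^3 · 3669, so s = 3 and d = 3669.
x_0 = 25089^3669 mod 29353 = 21921.
x_1 = 21921^2 mod 29353 = 21631.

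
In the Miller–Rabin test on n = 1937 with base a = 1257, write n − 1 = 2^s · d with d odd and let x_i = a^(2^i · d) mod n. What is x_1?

n − 1 = 1936 = 2^4 · 121, so s = 4 and d = 121.
x_0 = 1257^121 mod 1937 = 1205.
x_1 = 1205^2 mod 1937 = 1212.

1212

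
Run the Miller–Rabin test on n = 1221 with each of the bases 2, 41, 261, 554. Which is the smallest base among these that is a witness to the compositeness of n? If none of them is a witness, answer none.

n − 1 = 1220 = 2^2 · 305, so s = 2 and d = 305.
Base 2: x_0 = 2^305 mod 1221 = 758. x_0 is neither 1 nor 1220, so continue squaring. x_1 = 758^2 mod 1221 = 694. Reached i = s−1 = 1 without hitting −1: 2 is a Miller–Rabin witness and 1221 is composite.
Base 41: x_0 = 41^305 mod 1221 = 65. x_0 is neither 1 nor 1220, so continue squaring. x_1 = 65^2 mod 1221 = 562. Reached i = s−1 = 1 without hitting −1: 41 is a Miller–Rabin witness and 1221 is composite.
Base 261: x_0 = 261^305 mod 1221 = 351. x_0 is neither 1 nor 1220, so continue squaring. x_1 = 351^2 mod 1221 = 1101. Reached i = s−1 = 1 without hitting −1: 261 is a Miller–Rabin witness and 1221 is composite.
Base 554: x_0 = 554^305 mod 1221 = 221. x_0 is neither 1 nor 1220, so continue squaring. x_1 = 221^2 mod 1221 = 1. x_1 = 1 but x_0 ≠ ±1, a nontrivial square root of 1 — 554 is a witness and 1221 is composite.
The smallest witness among the given bases is 2.

2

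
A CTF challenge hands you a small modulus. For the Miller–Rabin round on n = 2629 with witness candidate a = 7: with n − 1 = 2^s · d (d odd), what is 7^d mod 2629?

n − 1 = 2628 = 2^2 · 657, so s = 2 and d = 657.
7^657 mod 2629 = 1260.

1260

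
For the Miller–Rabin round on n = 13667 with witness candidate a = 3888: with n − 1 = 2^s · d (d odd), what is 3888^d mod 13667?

n − 1 = 13666 = 2^1 · 6833, so s = 1 and d = 6833.
3888^6833 mod 13667 = 3468.

3468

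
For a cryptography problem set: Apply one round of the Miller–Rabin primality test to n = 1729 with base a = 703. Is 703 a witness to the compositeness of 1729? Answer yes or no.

yes

n − 1 = 1728 = 2^6 · 27, so s = 6 and d = 27.
x_0 = 703^27 mod 1729 = 209.
x_0 is neither 1 nor 1728, so continue squaring.
x_1 = 209^2 mod 1729 = 456.
x_2 = 456^2 mod 1729 = 456.
x_3 = 456^2 mod 1729 = 456.
x_4 = 456^2 mod 1729 = 456.
x_5 = 456^2 mod 1729 = 456.
Reached i = s−1 = 5 without hitting −1: 703 is a Miller–Rabin witness and 1729 is composite.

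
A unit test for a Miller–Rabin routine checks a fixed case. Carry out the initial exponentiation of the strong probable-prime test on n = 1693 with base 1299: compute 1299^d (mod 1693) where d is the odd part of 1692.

1692

n − 1 = 1692 = 2^2 · 423, so s = 2 and d = 423.
By repeated squaring, 1299^423 ≡ 1692 (mod 1693).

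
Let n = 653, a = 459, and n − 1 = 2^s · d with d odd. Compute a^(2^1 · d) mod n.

1

n − 1 = 652 = 2^2 · 163, so s = 2 and d = 163.
Repeated squaring mod 653: 459^1 ≡ 459, 459^2 ≡ 415, 459^4 ≡ 486, 459^8 ≡ 463, 459^16 ≡ 185, 459^32 ≡ 269, 459^64 ≡ 531, 459^128 ≡ 518.
163 = 128 + 32 + 2 + 1, so 459^163 ≡ 518·269·415·459 ≡ 652 (mod 653).
x_0 = 652.
x_1 = 652^2 mod 653 = 1.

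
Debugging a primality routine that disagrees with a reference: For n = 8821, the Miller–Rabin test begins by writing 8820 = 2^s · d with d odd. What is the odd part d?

2205

Halving: 8820 → 4410 → 2205; 2205 is odd.
So 8820 = 2^2 · 2205.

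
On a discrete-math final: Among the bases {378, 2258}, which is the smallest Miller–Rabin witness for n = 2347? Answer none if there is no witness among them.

none

n − 1 = 2346 = 2^1 · 1173, so s = 1 and d = 1173.
Base 378: x_0 = 378^1173 mod 2347 = 2346. x_0 = 2346 ≡ −1, so 378 is not a witness.
Base 2258: x_0 = 2258^1173 mod 2347 = 1. x_0 = 1, so 2258 is not a witness.
No listed base is a witness for 2347.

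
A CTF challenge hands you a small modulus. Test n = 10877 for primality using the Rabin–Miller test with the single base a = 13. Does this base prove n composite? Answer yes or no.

yes

n − 1 = 10876 = 2^2 · 2719, so s = 2 and d = 2719.
x_0 = 13^2719 mod 10877 = 10060.
x_0 is neither 1 nor 10876, so continue squaring.
x_1 = 10060^2 mod 10877 = 3992.
Reached i = s−1 = 1 without hitting −1: 13 is a Miller–Rabin witness and 10877 is composite.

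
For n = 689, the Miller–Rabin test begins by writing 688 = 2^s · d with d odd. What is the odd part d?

Halving: 688 → 344 → 172 → 86 → 43; 43 is odd.
So 688 = 2^4 · 43.

43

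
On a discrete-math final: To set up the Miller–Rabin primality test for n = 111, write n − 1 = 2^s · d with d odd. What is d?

Halving: 110 → 55; 55 is odd.
So 110 = 2^1 · 55.

55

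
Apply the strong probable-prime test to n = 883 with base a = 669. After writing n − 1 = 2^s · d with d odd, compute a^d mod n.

n − 1 = 882 = 2^1 · 441, so s = 1 and d = 441.
669^441 mod 883 = 882.

882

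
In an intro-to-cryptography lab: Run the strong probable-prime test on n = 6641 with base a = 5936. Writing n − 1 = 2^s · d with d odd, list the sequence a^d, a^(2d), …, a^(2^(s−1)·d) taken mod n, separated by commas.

1850, 2385, 3529, 1966

n − 1 = 6640 = 2^4 · 415, so s = 4 and d = 415.
x_0 = 5936^415 mod 6641 = 1850.
x_1 = 1850^2 mod 6641 = 2385.
x_2 = 2385^2 mod 6641 = 3529.
x_3 = 3529^2 mod 6641 = 1966.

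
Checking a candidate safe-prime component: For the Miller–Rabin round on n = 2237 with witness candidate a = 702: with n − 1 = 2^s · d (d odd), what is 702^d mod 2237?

1

n − 1 = 2236 = 2^2 · 559, so s = 2 and d = 559.
Repeated squaring mod 2237: 702^1 ≡ 702, 702^2 ≡ 664, 702^4 ≡ 207, 702^8 ≡ 346, 702^16 ≡ 1155, 702^32 ≡ 773, 702^64 ≡ 250, 702^128 ≡ 2101, 702^256 ≡ 600, 702^512 ≡ 2080.
559 = 512 + 32 + 8 + 4 + 2 + 1, so 702^559 ≡ 2080·773·346·207·664·702 ≡ 1 (mod 2237).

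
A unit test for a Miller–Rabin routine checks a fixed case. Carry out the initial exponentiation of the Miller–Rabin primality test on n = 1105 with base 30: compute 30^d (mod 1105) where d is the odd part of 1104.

285

n − 1 = 1104 = 2^4 · 69, so s = 4 and d = 69.
Repeated squaring mod 1105: 30^1 ≡ 30, 30^2 ≡ 900, 30^4 ≡ 35, 30^8 ≡ 120, 30^16 ≡ 35, 30^32 ≡ 120, 30^64 ≡ 35.
69 = 64 + 4 + 1, so 30^69 ≡ 35·35·30 ≡ 285 (mod 1105).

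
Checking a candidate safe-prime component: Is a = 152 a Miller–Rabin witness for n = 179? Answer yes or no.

no

n − 1 = 178 = 2^1 · 89, so s = 1 and d = 89.
x_0 = 152^89 mod 179 = 178.
x_0 = 178 ≡ −1, so 152 is not a witness.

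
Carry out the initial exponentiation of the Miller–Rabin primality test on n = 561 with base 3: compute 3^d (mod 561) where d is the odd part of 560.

n − 1 = 560 = 2^4 · 35, so s = 4 and d = 35.
Repeated squaring mod 561: 3^1 ≡ 3, 3^2 ≡ 9, 3^4 ≡ 81, 3^8 ≡ 390, 3^16 ≡ 69, 3^32 ≡ 273.
35 = 32 + 2 + 1, so 3^35 ≡ 273·9·3 ≡ 78 (mod 561).

78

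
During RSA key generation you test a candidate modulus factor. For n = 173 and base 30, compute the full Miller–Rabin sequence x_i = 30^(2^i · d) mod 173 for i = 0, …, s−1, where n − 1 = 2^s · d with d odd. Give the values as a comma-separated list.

n − 1 = 172 = 2^2 · 43, so s = 2 and d = 43.
x_0 = 30^43 mod 173 = 93.
x_1 = 93^2 mod 173 = 172.

93, 172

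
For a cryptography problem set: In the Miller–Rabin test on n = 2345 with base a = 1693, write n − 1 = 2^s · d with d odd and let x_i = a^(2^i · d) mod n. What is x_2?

596

n − 1 = 2344 = 2^3 · 293, so s = 3 and d = 293.
x_0 = 1693^293 mod 2345 = 433.
x_1 = 433^2 mod 2345 = 2234.
x_2 = 2234^2 mod 2345 = 596.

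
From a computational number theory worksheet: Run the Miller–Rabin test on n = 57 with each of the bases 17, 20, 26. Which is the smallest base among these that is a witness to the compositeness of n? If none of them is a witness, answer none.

17

n − 1 = 56 = 2^3 · 7, so s = 3 and d = 7.
Base 17: x_0 = 17^7 mod 57 = 5. x_0 is neither 1 nor 56, so continue squaring. x_1 = 5^2 mod 57 = 25. x_2 = 25^2 mod 57 = 55. Reached i = s−1 = 2 without hitting −1: 17 is a Miller–Rabin witness and 57 is composite.
Base 20: x_0 = 20^7 mod 57 = 20. x_0 is neither 1 nor 56, so continue squaring. x_1 = 20^2 mod 57 = 1. x_1 = 1 but x_0 ≠ ±1, a nontrivial square root of 1 — 20 is a witness and 57 is composite.
Base 26: x_0 = 26^7 mod 57 = 26. x_0 is neither 1 nor 56, so continue squaring. x_1 = 26^2 mod 57 = 49. x_2 = 49^2 mod 57 = 7. Reached i = s−1 = 2 without hitting −1: 26 is a Miller–Rabin witness and 57 is composite.
The smallest witness among the given bases is 17.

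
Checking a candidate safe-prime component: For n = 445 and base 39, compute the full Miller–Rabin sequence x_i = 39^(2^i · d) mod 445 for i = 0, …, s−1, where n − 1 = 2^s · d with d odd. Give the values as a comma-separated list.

n − 1 = 444 = 2^2 · 111, so s = 2 and d = 111.
x_0 = 39^111 mod 445 = 39.
x_1 = 39^2 mod 445 = 186.

39, 186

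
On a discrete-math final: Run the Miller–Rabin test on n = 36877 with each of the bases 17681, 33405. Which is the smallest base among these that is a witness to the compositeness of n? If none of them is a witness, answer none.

n − 1 = 36876 = 2^2 · 9219, so s = 2 and d = 9219.
Base 17681: x_0 = 17681^9219 mod 36877 = 27121. x_0 is neither 1 nor 36876, so continue squaring. x_1 = 27121^2 mod 36877 = 36876. x_1 ≡ −1, so 17681 is not a witness.
Base 33405: x_0 = 33405^9219 mod 36877 = 36876. x_0 = 36876 ≡ −1, so 33405 is not a witness.
No listed base is a witness for 36877.

none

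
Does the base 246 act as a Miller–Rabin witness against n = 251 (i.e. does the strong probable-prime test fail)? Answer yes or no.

no

n − 1 = 250 = 2^1 · 125, so s = 1 and d = 125.
x_0 = 246^125 mod 251 = 250.
x_0 = 250 ≡ −1, so 246 is not a witness.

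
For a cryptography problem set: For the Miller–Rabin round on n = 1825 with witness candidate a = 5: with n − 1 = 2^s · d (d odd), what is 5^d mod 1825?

n − 1 = 1824 = 2^5 · 57, so s = 5 and d = 57.
Repeated squaring mod 1825: 5^1 ≡ 5, 5^2 ≡ 25, 5^4 ≡ 625, 5^8 ≡ 75, 5^16 ≡ 150, 5^32 ≡ 600.
57 = 32 + 16 + 8 + 1, so 5^57 ≡ 600·150·75·5 ≡ 275 (mod 1825).

275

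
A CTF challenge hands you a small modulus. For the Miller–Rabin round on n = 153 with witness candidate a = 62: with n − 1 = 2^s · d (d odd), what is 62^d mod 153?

n − 1 = 152 = 2^3 · 19, so s = 3 and d = 19.
62^19 mod 153 = 107.

107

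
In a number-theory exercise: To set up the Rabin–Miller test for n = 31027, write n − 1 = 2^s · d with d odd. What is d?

Halving: 31026 → 15513; 15513 is odd.
So 31026 = 2^1 · 15513.

15513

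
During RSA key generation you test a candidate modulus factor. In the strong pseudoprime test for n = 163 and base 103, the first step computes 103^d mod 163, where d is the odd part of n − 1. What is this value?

n − 1 = 162 = 2^1 · 81, so s = 1 and d = 81.
Repeated squaring mod 163: 103^1 ≡ 103, 103^2 ≡ 14, 103^4 ≡ 33, 103^8 ≡ 111, 103^16 ≡ 96, 103^32 ≡ 88, 103^64 ≡ 83.
81 = 64 + 16 + 1, so 103^81 ≡ 83·96·103 ≡ 162 (mod 163).

162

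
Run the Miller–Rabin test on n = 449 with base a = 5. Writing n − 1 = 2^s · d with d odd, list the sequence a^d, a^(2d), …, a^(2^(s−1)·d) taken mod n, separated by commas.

n − 1 = 448 = 2^6 · 7, so s = 6 and d = 7.
x_0 = 5^7 mod 449 = 448.
x_1 = 448^2 mod 449 = 1.
x_2 = 1^2 mod 449 = 1.
x_3 = 1^2 mod 449 = 1.
x_4 = 1^2 mod 449 = 1.
x_5 = 1^2 mod 449 = 1.

448, 1, 1, 1, 1, 1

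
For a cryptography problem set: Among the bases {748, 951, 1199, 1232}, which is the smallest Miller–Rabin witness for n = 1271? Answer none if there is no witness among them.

n − 1 = 1270 = 2^1 · 635, so s = 1 and d = 635.
Base 748: x_0 = 748^635 mod 1271 = 1. x_0 = 1, so 748 is not a witness.
Base 951: x_0 = 951^635 mod 1271 = 688. x_0 ∉ {1, 1270} and s = 1, so 951 is a Miller–Rabin witness and 1271 is composite.
Base 1199: x_0 = 1199^635 mod 1271 = 657. x_0 ∉ {1, 1270} and s = 1, so 1199 is a Miller–Rabin witness and 1271 is composite.
Base 1232: x_0 = 1232^635 mod 1271 = 1239. x_0 ∉ {1, 1270} and s = 1, so 1232 is a Miller–Rabin witness and 1271 is composite.
The smallest witness among the given bases is 951.

951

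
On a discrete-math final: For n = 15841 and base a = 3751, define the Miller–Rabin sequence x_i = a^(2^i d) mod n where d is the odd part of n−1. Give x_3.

n − 1 = 15840 = 2^5 · 495, so s = 5 and d = 495.
x_0 = 3751^495 mod 15841 = 4402.
x_1 = 4402^2 mod 15841 = 4061.
x_2 = 4061^2 mod 15841 = 1240.
x_3 = 1240^2 mod 15841 = 1023.

1023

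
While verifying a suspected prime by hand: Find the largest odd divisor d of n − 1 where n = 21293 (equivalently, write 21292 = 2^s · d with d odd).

Halving: 21292 → 10646 → 5323; 5323 is odd.
So 21292 = 2^2 · 5323.

5323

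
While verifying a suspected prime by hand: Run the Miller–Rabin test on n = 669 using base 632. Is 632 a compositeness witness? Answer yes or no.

yes

n − 1 = 668 = 2^2 · 167, so s = 2 and d = 167.
x_0 = 632^167 mod 669 = 137.
x_0 is neither 1 nor 668, so continue squaring.
x_1 = 137^2 mod 669 = 37.
Reached i = s−1 = 1 without hitting −1: 632 is a Miller–Rabin witness and 669 is composite.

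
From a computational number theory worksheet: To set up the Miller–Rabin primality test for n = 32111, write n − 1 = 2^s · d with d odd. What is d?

16055

Halving: 32110 → 16055; 16055 is odd.
So 32110 = 2^1 · 16055.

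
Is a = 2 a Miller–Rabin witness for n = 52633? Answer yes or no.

n − 1 = 52632 = 2^3 · 6579, so s = 3 and d = 6579.
x_0 = 2^6579 mod 52633 = 1.
x_0 = 1, so 2 is not a witness.

no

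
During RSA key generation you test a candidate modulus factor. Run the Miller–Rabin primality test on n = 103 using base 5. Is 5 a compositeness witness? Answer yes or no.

n − 1 = 102 = 2^1 · 51, so s = 1 and d = 51.
x_0 = 5^51 mod 103 = 102.
x_0 = 102 ≡ −1, so 5 is not a witness.

no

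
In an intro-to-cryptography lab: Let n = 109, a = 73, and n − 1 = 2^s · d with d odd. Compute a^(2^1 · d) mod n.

n − 1 = 108 = 2^2 · 27, so s = 2 and d = 27.
Repeated squaring mod 109: 73^1 ≡ 73, 73^2 ≡ 97, 73^4 ≡ 35, 73^8 ≡ 26, 73^16 ≡ 22.
27 = 16 + 8 + 2 + 1, so 73^27 ≡ 22·26·97·73 ≡ 1 (mod 109).
x_0 = 1.
x_1 = 1^2 mod 109 = 1.

1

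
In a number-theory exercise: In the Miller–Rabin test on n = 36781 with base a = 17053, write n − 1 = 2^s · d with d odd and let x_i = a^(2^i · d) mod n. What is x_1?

1

n − 1 = 36780 = 2^2 · 9195, so s = 2 and d = 9195.
Repeated squaring mod 36781: 17053^1 ≡ 17053, 17053^2 ≡ 14223, 17053^4 ≡ 35010, 17053^8 ≡ 10056, 17053^16 ≡ 12167, 17053^32 ≡ 29145, 17053^64 ≡ 10611, 17053^128 ≡ 6680, 17053^256 ≡ 7047, 17053^512 ≡ 5859, 17053^1024 ≡ 11208, 17053^2048 ≡ 12149, 17053^4096 ≡ 32829, 17053^8192 ≡ 23160.
9195 = 8192 + 512 + 256 + 128 + 64 + 32 + 8 + 2 + 1, so 17053^9195 ≡ 23160·5859·7047·6680·10611·29145·10056·14223·17053 ≡ 36780 (mod 36781).
x_0 = 36780.
x_1 = 36780^2 mod 36781 = 1.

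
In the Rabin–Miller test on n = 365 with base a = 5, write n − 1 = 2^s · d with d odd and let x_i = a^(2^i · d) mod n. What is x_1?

n − 1 = 364 = 2^2 · 91, so s = 2 and d = 91.
x_0 = 5^91 mod 365 = 135.
x_1 = 135^2 mod 365 = 340.

340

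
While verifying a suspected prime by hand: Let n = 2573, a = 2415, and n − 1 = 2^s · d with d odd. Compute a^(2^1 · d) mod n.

n − 1 = 2572 = 2^2 · 643, so s = 2 and d = 643.
x_0 = 2415^643 mod 2573 = 162.
x_1 = 162^2 mod 2573 = 514.

514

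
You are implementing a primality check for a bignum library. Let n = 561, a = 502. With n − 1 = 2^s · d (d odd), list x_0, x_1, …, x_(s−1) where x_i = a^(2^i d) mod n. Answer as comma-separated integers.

n − 1 = 560 = 2^4 · 35, so s = 4 and d = 35.
x_0 = 502^35 mod 561 = 406.
x_1 = 406^2 mod 561 = 463.
x_2 = 463^2 mod 561 = 67.
x_3 = 67^2 mod 561 = 1.

406, 463, 67, 1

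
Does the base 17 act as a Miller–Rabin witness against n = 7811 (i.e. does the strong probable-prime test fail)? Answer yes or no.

yes

n − 1 = 7810 = 2^1 · 3905, so s = 1 and d = 3905.
Repeated squaring mod 7811: 17^1 ≡ 17, 17^2 ≡ 289, 17^4 ≡ 5411, 17^8 ≡ 3293, 17^16 ≡ 2181, 17^32 ≡ 7673, 17^64 ≡ 3422, 17^128 ≡ 1395, 17^256 ≡ 1086, 17^512 ≡ 7746, 17^1024 ≡ 4225, 17^2048 ≡ 2490.
3905 = 2048 + 1024 + 512 + 256 + 64 + 1, so 17^3905 ≡ 2490·4225·7746·1086·3422·17 ≡ 1891 (mod 7811).
x_0 = 17^3905 mod 7811 = 1891.
x_0 ∉ {1, 7810} and s = 1, so 17 is a Miller–Rabin witness and 7811 is composite.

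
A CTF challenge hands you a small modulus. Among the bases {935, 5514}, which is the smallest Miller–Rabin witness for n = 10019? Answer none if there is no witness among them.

n − 1 = 10018 = 2^1 · 5009, so s = 1 and d = 5009.
Base 935: x_0 = 935^5009 mod 10019 = 2387. x_0 ∉ {1, 10018} and s = 1, so 935 is a Miller–Rabin witness and 10019 is composite.
Base 5514: x_0 = 5514^5009 mod 10019 = 9647. x_0 ∉ {1, 10018} and s = 1, so 5514 is a Miller–Rabin witness and 10019 is composite.
The smallest witness among the given bases is 935.

935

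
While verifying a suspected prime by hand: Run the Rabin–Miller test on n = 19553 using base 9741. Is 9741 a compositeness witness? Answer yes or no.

no

n − 1 = 19552 = 2^5 · 611, so s = 5 and d = 611.
Repeated squaring mod 19553: 9741^1 ≡ 9741, 9741^2 ≡ 15925, 9741^4 ≡ 3215, 9741^8 ≡ 12241, 9741^16 ≡ 7442, 9741^32 ≡ 9268, 9741^64 ≡ 19048, 9741^128 ≡ 836, 9741^256 ≡ 14541, 9741^512 ≡ 14092.
611 = 512 + 64 + 32 + 2 + 1, so 9741^611 ≡ 14092·19048·9268·15925·9741 ≡ 11605 (mod 19553).
x_0 = 9741^611 mod 19553 = 11605.
x_0 is neither 1 nor 19552, so continue squaring.
x_1 = 11605^2 mod 19553 = 14514.
x_2 = 14514^2 mod 19553 = 11727.
x_3 = 11727^2 mod 19553 = 6280.
x_4 = 6280^2 mod 19553 = 19552.
x_4 ≡ −1, so 9741 is not a witness.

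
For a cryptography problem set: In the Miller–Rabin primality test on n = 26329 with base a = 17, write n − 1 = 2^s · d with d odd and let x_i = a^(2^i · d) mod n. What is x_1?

9307

n − 1 = 26328 = 2^3 · 3291, so s = 3 and d = 3291.
Repeated squaring mod 26329: 17^1 ≡ 17, 17^2 ≡ 289, 17^4 ≡ 4534, 17^8 ≡ 20536, 17^16 ≡ 15703, 17^32 ≡ 13124, 17^64 ≡ 21387, 17^128 ≡ 16381, 17^256 ≡ 18322, 17^512 ≡ 934, 17^1024 ≡ 3499, 17^2048 ≡ 16.
3291 = 2048 + 1024 + 128 + 64 + 16 + 8 + 2 + 1, so 17^3291 ≡ 16·3499·16381·21387·15703·20536·289·17 ≡ 409 (mod 26329).
x_0 = 409.
x_1 = 409^2 mod 26329 = 9307.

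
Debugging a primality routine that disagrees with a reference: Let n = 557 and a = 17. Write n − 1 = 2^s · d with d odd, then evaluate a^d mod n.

n − 1 = 556 = 2^2 · 139, so s = 2 and d = 139.
17^139 mod 557 = 556.

556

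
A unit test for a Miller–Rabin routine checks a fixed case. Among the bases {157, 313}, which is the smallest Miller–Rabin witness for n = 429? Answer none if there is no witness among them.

n − 1 = 428 = 2^2 · 107, so s = 2 and d = 107.
Base 157: x_0 = 157^107 mod 429 = 196. x_0 is neither 1 nor 428, so continue squaring. x_1 = 196^2 mod 429 = 235. Reached i = s−1 = 1 without hitting −1: 157 is a Miller–Rabin witness and 429 is composite.
Base 313: x_0 = 313^107 mod 429 = 157. x_0 is neither 1 nor 428, so continue squaring. x_1 = 157^2 mod 429 = 196. Reached i = s−1 = 1 without hitting −1: 313 is a Miller–Rabin witness and 429 is composite.
The smallest witness among the given bases is 157.

157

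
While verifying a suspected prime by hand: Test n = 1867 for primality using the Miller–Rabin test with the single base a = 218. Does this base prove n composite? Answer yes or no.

no

n − 1 = 1866 = 2^1 · 933, so s = 1 and d = 933.
Repeated squaring mod 1867: 218^1 ≡ 218, 218^2 ≡ 849, 218^4 ≡ 139, 218^8 ≡ 651, 218^16 ≡ 1859, 218^32 ≡ 64, 218^64 ≡ 362, 218^128 ≡ 354, 218^256 ≡ 227, 218^512 ≡ 1120.
933 = 512 + 256 + 128 + 32 + 4 + 1, so 218^933 ≡ 1120·227·354·64·139·218 ≡ 1 (mod 1867).
x_0 = 218^933 mod 1867 = 1.
x_0 = 1, so 218 is not a witness.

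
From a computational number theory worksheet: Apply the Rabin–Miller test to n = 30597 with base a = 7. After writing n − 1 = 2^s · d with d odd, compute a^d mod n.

n − 1 = 30596 = 2^2 · 7649, so s = 2 and d = 7649.
7^7649 mod 30597 = 1435.

1435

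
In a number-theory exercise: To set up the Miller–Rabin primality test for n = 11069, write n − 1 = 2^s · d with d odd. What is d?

Halving: 11068 → 5534 → 2767; 2767 is odd.
So 11068 = 2^2 · 2767.

2767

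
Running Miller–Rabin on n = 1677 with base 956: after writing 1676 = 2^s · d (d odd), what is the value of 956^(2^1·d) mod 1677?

n − 1 = 1676 = 2^2 · 419, so s = 2 and d = 419.
Repeated squaring mod 1677: 956^1 ≡ 956, 956^2 ≡ 1648, 956^4 ≡ 841, 956^8 ≡ 1264, 956^16 ≡ 1192, 956^32 ≡ 445, 956^64 ≡ 139, 956^128 ≡ 874, 956^256 ≡ 841.
419 = 256 + 128 + 32 + 2 + 1, so 956^419 ≡ 841·874·445·1648·956 ≡ 314 (mod 1677).
x_0 = 314.
x_1 = 314^2 mod 1677 = 1330.

1330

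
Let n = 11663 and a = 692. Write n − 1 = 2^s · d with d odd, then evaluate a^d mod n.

n − 1 = 11662 = 2^1 · 5831, so s = 1 and d = 5831.
692^5831 mod 11663 = 10857.

10857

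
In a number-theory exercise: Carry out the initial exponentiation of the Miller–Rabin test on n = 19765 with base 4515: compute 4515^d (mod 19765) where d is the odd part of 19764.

6405

n − 1 = 19764 = 2^2 · 4941, so s = 2 and d = 4941.
4515^4941 mod 19765 = 6405.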